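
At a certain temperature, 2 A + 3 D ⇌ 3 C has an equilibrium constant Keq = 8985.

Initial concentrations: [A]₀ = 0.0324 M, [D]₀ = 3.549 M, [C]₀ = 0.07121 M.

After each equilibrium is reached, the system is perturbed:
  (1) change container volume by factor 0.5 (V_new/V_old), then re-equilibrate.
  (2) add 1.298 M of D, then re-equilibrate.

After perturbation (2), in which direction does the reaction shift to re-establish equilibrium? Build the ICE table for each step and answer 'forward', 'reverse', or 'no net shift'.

Q₀ = 0.007695 vs Keq = 8985 ⇒ Q<K, forward
Step 1:
                  A         D         C
  I          0.0324     3.549   0.07121
  C        -0.03233   -0.0485    0.0485
  E       6.6718e-05     3.501    0.1197
  solve Keq expr → x = 0.01617; check Q = 8985
Then change container volume by factor 0.5 (V_new/V_old).
Step 2:
                  A         D         C
  I       1.3344e-04     7.001    0.2394
  C       -6.6674e-05 -1.0001e-04 1.0001e-04
  E       6.6761e-05     7.001    0.2395
  solve Keq expr → x = 3.3337e-05; check Q = 8985
Then add 1.298 M of D.
Step 3:
                  A         D         C
  I       6.6761e-05     8.299    0.2395
  C       -1.5026e-05 -2.2539e-05 2.2539e-05
  E       5.1735e-05     8.299    0.2395
  solve Keq expr → x = 7.5129e-06; check Q = 8985

Direction: forward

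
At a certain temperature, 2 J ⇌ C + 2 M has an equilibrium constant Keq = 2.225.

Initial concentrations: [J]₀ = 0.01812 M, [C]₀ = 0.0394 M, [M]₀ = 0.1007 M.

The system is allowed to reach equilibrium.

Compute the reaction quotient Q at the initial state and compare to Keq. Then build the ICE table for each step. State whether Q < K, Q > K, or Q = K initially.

Q₀ = 1.217 vs Keq = 2.225 ⇒ Q<K, forward
Step 1:
                  J         C         M
  Initial   0.01812    0.0394    0.1007
  Change  -0.003868  0.001934  0.003868
  Equil     0.01425   0.04133    0.1046
  solve Keq expr → x = 0.001934; check Q = 2.225

Q₀ = 1.217; Q < K (proceeds forward)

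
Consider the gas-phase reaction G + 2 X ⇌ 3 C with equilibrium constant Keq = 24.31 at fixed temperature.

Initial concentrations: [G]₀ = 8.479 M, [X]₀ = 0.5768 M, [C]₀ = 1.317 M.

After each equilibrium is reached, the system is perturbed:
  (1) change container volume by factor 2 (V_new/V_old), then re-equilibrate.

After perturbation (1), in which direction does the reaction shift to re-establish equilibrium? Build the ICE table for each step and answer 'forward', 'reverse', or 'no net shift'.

Q₀ = 0.8098 vs Keq = 24.31 ⇒ Q<K, forward
Step 1:
                  G         X         C
  init        8.479    0.5768     1.317
  Δ         -0.1958   -0.3916    0.5874
  eq          8.283    0.1852     1.904
  solve Keq expr → x = 0.1958; check Q = 24.31
Then change container volume by factor 2 (V_new/V_old).
Step 2:
                  G         X         C
  init        4.142    0.0926    0.9522
  Δ               0         0         0
  eq          4.142    0.0926    0.9522
  solve Keq expr → x = 0; check Q = 24.31

Direction: no net shift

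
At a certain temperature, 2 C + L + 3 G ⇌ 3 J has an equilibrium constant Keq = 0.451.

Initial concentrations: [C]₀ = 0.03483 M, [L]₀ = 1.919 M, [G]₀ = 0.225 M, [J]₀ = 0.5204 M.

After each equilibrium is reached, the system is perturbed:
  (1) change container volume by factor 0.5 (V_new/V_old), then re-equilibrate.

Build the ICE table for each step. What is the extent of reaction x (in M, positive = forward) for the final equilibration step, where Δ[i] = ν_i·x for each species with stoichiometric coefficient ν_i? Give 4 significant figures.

Q₀ = 5315 vs Keq = 0.451 ⇒ Q>K, reverse
Step 1:
                   C          L          G          J
  Initial    0.03483      1.919      0.225     0.5204
  Change      0.2101     0.1051     0.3152    -0.3152
  Equil        0.245      2.024     0.5402     0.2052
  solve Keq expr → x = -0.1051; check Q = 0.451
Then change container volume by factor 0.5 (V_new/V_old).
Step 2:
                   C          L          G          J
  Initial       0.49      4.048       1.08     0.4104
  Change     -0.1125   -0.05627    -0.1688     0.1688
  Equil       0.3774      3.992     0.9116     0.5792
  solve Keq expr → x = 0.05627; check Q = 0.451

x = 0.05627 M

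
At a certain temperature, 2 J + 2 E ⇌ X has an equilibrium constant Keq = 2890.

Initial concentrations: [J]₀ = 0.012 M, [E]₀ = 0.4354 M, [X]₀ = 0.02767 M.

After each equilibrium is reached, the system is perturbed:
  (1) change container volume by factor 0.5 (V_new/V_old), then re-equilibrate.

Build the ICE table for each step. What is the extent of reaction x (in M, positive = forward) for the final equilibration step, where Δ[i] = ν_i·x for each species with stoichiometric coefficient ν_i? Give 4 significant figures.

Q₀ = 1014 vs Keq = 2890 ⇒ Q<K, forward
Step 1:
                    J           E           X
  I             0.012      0.4354     0.02767
  C          -0.00453    -0.00453    0.002265
  E           0.00747      0.4309     0.02994
  solve Keq expr → x = 0.002265; check Q = 2890
Then change container volume by factor 0.5 (V_new/V_old).
Step 2:
                    J           E           X
  I           0.01494      0.8617     0.05987
  C         -0.009394   -0.009394    0.004697
  E          0.005546      0.8523     0.06457
  solve Keq expr → x = 0.004697; check Q = 2890

x = 0.004697 M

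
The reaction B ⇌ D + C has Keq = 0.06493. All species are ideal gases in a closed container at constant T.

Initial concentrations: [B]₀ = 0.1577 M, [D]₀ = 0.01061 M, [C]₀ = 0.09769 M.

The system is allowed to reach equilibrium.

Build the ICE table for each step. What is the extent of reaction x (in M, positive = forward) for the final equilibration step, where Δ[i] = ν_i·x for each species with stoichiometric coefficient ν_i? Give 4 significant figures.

Q₀ = 0.006573 vs Keq = 0.06493 ⇒ Q<K, forward
Step 1:
                   B          D          C
  init        0.1577    0.01061    0.09769
  Δ         -0.04263    0.04263    0.04263
  eq          0.1151    0.05324     0.1403
  solve Keq expr → x = 0.04263; check Q = 0.06493

x = 0.04263 M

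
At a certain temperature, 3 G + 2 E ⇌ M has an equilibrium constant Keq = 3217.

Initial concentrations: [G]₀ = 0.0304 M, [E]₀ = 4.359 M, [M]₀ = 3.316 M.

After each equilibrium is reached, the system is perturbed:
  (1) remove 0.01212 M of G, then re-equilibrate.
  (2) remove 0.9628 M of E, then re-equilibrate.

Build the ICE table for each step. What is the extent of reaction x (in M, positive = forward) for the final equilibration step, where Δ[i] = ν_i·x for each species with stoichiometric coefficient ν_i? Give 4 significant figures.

Q₀ = 6212 vs Keq = 3217 ⇒ Q>K, reverse
Step 1:
                   G          E          M
  I           0.0304      4.359      3.316
  C         0.007418   0.004945  -0.002473
  E          0.03782      4.364      3.314
  solve Keq expr → x = -0.002473; check Q = 3217
Then remove 0.01212 M of G.
Step 2:
                   G          E          M
  I           0.0257      4.364      3.314
  C          0.01206   0.008039  -0.004019
  E          0.03776      4.372       3.31
  solve Keq expr → x = -0.004019; check Q = 3217
Then remove 0.9628 M of E.
Step 3:
                   G          E          M
  I          0.03776      3.409       3.31
  C         0.006761   0.004507  -0.002254
  E          0.04452      3.414      3.307
  solve Keq expr → x = -0.002254; check Q = 3217

x = -0.002254 M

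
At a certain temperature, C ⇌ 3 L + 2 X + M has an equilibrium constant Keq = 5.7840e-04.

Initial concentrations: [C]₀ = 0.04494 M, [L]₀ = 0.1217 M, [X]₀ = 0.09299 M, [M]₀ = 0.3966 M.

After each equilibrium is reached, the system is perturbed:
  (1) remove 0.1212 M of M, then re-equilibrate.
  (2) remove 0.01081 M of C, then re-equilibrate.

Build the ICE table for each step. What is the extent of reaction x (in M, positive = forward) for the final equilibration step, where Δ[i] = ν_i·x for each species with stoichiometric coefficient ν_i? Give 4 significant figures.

Q₀ = 1.3755e-04 vs Keq = 5.7840e-04 ⇒ Q<K, forward
Step 1:
                  C         L         X         M
  Initial   0.04494    0.1217   0.09299    0.3966
  Change   -0.01087   0.03261   0.02174   0.01087
  Equil     0.03407    0.1543    0.1147    0.4075
  solve Keq expr → x = 0.01087; check Q = 5.7840e-04
Then remove 0.1212 M of M.
Step 2:
                  C         L         X         M
  Initial   0.03407    0.1543    0.1147    0.2863
  Change  -0.002826  0.008478  0.005652  0.002826
  Equil     0.03124    0.1628    0.1204    0.2891
  solve Keq expr → x = 0.002826; check Q = 5.7840e-04
Then remove 0.01081 M of C.
Step 3:
                  C         L         X         M
  Initial   0.02043    0.1628    0.1204    0.2891
  Change   0.003031 -0.009093 -0.006062 -0.003031
  Equil     0.02347    0.1537    0.1143    0.2861
  solve Keq expr → x = -0.003031; check Q = 5.7840e-04

x = -0.003031 M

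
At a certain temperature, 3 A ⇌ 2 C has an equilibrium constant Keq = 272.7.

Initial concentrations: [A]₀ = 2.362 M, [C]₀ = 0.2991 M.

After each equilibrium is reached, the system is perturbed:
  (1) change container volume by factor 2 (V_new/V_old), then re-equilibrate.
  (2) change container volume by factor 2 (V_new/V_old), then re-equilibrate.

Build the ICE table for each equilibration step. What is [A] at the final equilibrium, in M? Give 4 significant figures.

[A]_eq = 0.08532 M

Q₀ = 0.006789 vs Keq = 272.7 ⇒ Q<K, forward
Step 1:
                    A           C
  init          2.362      0.2991
  Δ             -2.14       1.427
  eq           0.2219       1.726
  solve Keq expr → x = 0.7134; check Q = 272.7
Then change container volume by factor 2 (V_new/V_old).
Step 2:
                    A           C
  init         0.1109      0.8629
  Δ           0.02689    -0.01793
  eq           0.1378       0.845
  solve Keq expr → x = -0.008964; check Q = 272.7
Then change container volume by factor 2 (V_new/V_old).
Step 3:
                    A           C
  init        0.06891      0.4225
  Δ           0.01641    -0.01094
  eq          0.08532      0.4116
  solve Keq expr → x = -0.005469; check Q = 272.7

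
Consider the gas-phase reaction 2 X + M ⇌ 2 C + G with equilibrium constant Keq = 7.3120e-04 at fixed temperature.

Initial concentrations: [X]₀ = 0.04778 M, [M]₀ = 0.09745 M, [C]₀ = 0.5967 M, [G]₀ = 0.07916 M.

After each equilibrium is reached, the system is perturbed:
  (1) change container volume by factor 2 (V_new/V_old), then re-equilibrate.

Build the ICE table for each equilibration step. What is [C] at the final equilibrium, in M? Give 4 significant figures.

[C]_eq = 0.2192 M

Q₀ = 126.7 vs Keq = 7.3120e-04 ⇒ Q>K, reverse
Step 1:
                    X           M           C           G
  init        0.04778     0.09745      0.5967     0.07916
  Δ            0.1583     0.07913     -0.1583    -0.07913
  eq            0.206      0.1766      0.4384  2.8516e-05
  solve Keq expr → x = -0.07913; check Q = 7.3120e-04
Then change container volume by factor 2 (V_new/V_old).
Step 2:
                    X           M           C           G
  init          0.103     0.08829      0.2192  1.4258e-05
  Δ                 0           0           0           0
  eq            0.103     0.08829      0.2192  1.4258e-05
  solve Keq expr → x = 0; check Q = 7.3120e-04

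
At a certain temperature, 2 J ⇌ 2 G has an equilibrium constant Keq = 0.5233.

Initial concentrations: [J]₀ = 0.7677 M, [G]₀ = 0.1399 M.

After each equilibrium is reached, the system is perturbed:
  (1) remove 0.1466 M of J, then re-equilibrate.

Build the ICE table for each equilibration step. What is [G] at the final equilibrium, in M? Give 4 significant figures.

Q₀ = 0.03321 vs Keq = 0.5233 ⇒ Q<K, forward
Step 1:
                    J           G
  init         0.7677      0.1399
  Δ           -0.2411      0.2411
  eq           0.5266       0.381
  solve Keq expr → x = 0.1205; check Q = 0.5233
Then remove 0.1466 M of J.
Step 2:
                    J           G
  init           0.38       0.381
  Δ           0.06154    -0.06154
  eq           0.4416      0.3194
  solve Keq expr → x = -0.03077; check Q = 0.5233

[G]_eq = 0.3194 M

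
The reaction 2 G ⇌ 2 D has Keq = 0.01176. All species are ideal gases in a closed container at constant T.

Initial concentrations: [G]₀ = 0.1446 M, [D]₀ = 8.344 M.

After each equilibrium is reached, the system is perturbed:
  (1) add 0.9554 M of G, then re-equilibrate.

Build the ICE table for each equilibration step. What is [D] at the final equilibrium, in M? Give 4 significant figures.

[D]_eq = 0.9239 M

Q₀ = 3330 vs Keq = 0.01176 ⇒ Q>K, reverse
Step 1:
                  G         D
  Initial    0.1446     8.344
  Change      7.514    -7.514
  Equil       7.658    0.8305
  solve Keq expr → x = -3.757; check Q = 0.01176
Then add 0.9554 M of G.
Step 2:
                  G         D
  Initial     8.614    0.8305
  Change   -0.09347   0.09347
  Equil        8.52    0.9239
  solve Keq expr → x = 0.04674; check Q = 0.01176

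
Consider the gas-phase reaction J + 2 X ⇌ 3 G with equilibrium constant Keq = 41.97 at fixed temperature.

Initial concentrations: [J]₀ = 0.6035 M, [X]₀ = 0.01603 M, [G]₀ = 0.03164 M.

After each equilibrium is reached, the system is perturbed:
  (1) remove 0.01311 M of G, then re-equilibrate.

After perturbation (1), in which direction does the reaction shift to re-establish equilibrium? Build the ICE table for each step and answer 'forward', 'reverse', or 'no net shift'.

Q₀ = 0.2043 vs Keq = 41.97 ⇒ Q<K, forward
Step 1:
                    J           X           G
  init         0.6035     0.01603     0.03164
  Δ         -0.006826    -0.01365     0.02048
  eq           0.5967    0.002378     0.05212
  solve Keq expr → x = 0.006826; check Q = 41.97
Then remove 0.01311 M of G.
Step 2:
                    J           X           G
  init         0.5967    0.002378     0.03901
  Δ       -3.8440e-04 -7.6879e-04    0.001153
  eq           0.5963    0.001609     0.04016
  solve Keq expr → x = 3.8440e-04; check Q = 41.97

Direction: forward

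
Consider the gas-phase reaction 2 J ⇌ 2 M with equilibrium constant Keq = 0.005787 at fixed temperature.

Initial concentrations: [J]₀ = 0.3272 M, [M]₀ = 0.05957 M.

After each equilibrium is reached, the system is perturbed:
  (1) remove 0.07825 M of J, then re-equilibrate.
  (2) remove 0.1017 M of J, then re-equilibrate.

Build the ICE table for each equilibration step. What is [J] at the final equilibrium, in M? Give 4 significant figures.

[J]_eq = 0.1922 M

Q₀ = 0.03315 vs Keq = 0.005787 ⇒ Q>K, reverse
Step 1:
                    J           M
  init         0.3272     0.05957
  Δ           0.03223    -0.03223
  eq           0.3594     0.02734
  solve Keq expr → x = -0.01611; check Q = 0.005787
Then remove 0.07825 M of J.
Step 2:
                    J           M
  init         0.2812     0.02734
  Δ          0.005532   -0.005532
  eq           0.2867     0.02181
  solve Keq expr → x = -0.002766; check Q = 0.005787
Then remove 0.1017 M of J.
Step 3:
                    J           M
  init          0.185     0.02181
  Δ           0.00719    -0.00719
  eq           0.1922     0.01462
  solve Keq expr → x = -0.003595; check Q = 0.005787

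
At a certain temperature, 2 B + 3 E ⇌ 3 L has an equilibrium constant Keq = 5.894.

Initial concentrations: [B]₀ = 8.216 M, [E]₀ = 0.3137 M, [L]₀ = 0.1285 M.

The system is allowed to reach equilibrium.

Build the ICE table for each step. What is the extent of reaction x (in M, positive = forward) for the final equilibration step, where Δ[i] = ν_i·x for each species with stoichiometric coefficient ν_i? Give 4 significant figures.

Q₀ = 0.001018 vs Keq = 5.894 ⇒ Q<K, forward
Step 1:
                    B           E           L
  init          8.216      0.3137      0.1285
  Δ           -0.1734     -0.2601      0.2601
  eq            8.043     0.05359      0.3886
  solve Keq expr → x = 0.0867; check Q = 5.894

x = 0.0867 M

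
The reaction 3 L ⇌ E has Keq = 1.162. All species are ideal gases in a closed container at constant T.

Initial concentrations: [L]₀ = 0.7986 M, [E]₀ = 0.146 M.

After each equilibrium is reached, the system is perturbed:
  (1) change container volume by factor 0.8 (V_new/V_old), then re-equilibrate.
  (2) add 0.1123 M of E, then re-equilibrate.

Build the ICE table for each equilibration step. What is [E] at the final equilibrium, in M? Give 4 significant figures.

[E]_eq = 0.3949 M

Q₀ = 0.2867 vs Keq = 1.162 ⇒ Q<K, forward
Step 1:
                   L          E
  Initial     0.7986      0.146
  Change     -0.2239    0.07462
  Equil       0.5747     0.2206
  solve Keq expr → x = 0.07462; check Q = 1.162
Then change container volume by factor 0.8 (V_new/V_old).
Step 2:
                   L          E
  Initial     0.7184     0.2758
  Change    -0.07997    0.02666
  Equil       0.6385     0.3024
  solve Keq expr → x = 0.02666; check Q = 1.162
Then add 0.1123 M of E.
Step 3:
                   L          E
  Initial     0.6385     0.4147
  Change      0.0594    -0.0198
  Equil       0.6979     0.3949
  solve Keq expr → x = -0.0198; check Q = 1.162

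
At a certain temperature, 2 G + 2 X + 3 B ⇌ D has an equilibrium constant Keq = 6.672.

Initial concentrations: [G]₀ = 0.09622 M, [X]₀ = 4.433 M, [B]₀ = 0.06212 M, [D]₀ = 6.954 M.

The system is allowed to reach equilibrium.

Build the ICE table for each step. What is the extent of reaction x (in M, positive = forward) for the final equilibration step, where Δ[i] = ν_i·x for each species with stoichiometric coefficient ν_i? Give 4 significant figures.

Q₀ = 1.5945e+05 vs Keq = 6.672 ⇒ Q>K, reverse
Step 1:
                  G         X         B         D
  Initial   0.09622     4.433   0.06212     6.954
  Change     0.3578    0.3578    0.5366   -0.1789
  Equil       0.454     4.791    0.5988     6.775
  solve Keq expr → x = -0.1789; check Q = 6.672

x = -0.1789 M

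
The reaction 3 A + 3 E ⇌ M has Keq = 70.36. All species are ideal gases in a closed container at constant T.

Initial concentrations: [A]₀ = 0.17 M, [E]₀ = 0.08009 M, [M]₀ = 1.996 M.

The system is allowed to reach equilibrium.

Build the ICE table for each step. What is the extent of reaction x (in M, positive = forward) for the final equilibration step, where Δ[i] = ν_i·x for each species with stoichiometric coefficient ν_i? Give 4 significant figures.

x = -0.1408 M

Q₀ = 7.9082e+05 vs Keq = 70.36 ⇒ Q>K, reverse
Step 1:
                  A         E         M
  I            0.17   0.08009     1.996
  C          0.4224    0.4224   -0.1408
  E          0.5924    0.5025     1.855
  solve Keq expr → x = -0.1408; check Q = 70.36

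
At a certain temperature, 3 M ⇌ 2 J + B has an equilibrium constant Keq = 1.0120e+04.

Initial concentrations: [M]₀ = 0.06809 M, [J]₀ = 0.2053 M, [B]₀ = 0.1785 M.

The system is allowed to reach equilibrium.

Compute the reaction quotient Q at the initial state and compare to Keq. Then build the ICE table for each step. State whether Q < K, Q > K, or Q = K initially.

Q₀ = 23.83; Q < K (proceeds forward)

Q₀ = 23.83 vs Keq = 1.0120e+04 ⇒ Q<K, forward
Step 1:
                  M         J         B
  init      0.06809    0.2053    0.1785
  Δ        -0.05758   0.03839   0.01919
  eq        0.01051    0.2437    0.1977
  solve Keq expr → x = 0.01919; check Q = 1.0120e+04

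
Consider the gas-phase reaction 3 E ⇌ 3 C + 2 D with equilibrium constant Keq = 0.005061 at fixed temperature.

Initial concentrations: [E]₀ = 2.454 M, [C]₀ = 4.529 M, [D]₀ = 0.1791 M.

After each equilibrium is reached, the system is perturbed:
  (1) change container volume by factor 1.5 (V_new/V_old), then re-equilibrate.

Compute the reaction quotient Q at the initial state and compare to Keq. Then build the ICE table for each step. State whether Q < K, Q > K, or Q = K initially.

Q₀ = 0.2016; Q > K (proceeds reverse)

Q₀ = 0.2016 vs Keq = 0.005061 ⇒ Q>K, reverse
Step 1:
                    E           C           D
  I             2.454       4.529      0.1791
  C            0.2166     -0.2166     -0.1444
  E             2.671       4.312     0.03467
  solve Keq expr → x = -0.07221; check Q = 0.005061
Then change container volume by factor 1.5 (V_new/V_old).
Step 2:
                    E           C           D
  I              1.78       2.875     0.02311
  C           -0.0162      0.0162      0.0108
  E             1.764       2.891     0.03391
  solve Keq expr → x = 0.005399; check Q = 0.005061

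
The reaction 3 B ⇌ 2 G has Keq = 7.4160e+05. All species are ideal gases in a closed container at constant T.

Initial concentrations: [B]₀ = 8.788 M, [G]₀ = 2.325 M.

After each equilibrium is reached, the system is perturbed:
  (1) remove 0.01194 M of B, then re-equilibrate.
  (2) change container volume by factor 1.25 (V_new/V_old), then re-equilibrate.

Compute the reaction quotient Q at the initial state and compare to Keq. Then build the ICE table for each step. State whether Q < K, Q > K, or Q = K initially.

Q₀ = 0.007965 vs Keq = 7.4160e+05 ⇒ Q<K, forward
Step 1:
                  B         G
  I           8.788     2.325
  C          -8.743     5.829
  E         0.04476     8.154
  solve Keq expr → x = 2.914; check Q = 7.4160e+05
Then remove 0.01194 M of B.
Step 2:
                  B         G
  I         0.03282     8.154
  C         0.01191 -0.007941
  E         0.04473     8.146
  solve Keq expr → x = -0.00397; check Q = 7.4160e+05
Then change container volume by factor 1.25 (V_new/V_old).
Step 3:
                  B         G
  I         0.03578     6.517
  C        0.002756 -0.001837
  E         0.03854     6.515
  solve Keq expr → x = -9.1857e-04; check Q = 7.4160e+05

Q₀ = 0.007965; Q < K (proceeds forward)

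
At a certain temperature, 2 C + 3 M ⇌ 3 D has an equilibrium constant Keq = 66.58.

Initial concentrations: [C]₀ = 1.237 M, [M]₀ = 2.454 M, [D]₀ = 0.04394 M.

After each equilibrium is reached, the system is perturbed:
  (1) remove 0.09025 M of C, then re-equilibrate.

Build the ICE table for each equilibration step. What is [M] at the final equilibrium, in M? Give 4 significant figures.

[M]_eq = 1.039 M

Q₀ = 3.7516e-06 vs Keq = 66.58 ⇒ Q<K, forward
Step 1:
                    C           M           D
  I             1.237       2.454     0.04394
  C           -0.9921      -1.488       1.488
  E            0.2449      0.9658       1.532
  solve Keq expr → x = 0.4961; check Q = 66.58
Then remove 0.09025 M of C.
Step 2:
                    C           M           D
  I            0.1546      0.9658       1.532
  C           0.04908     0.07362    -0.07362
  E            0.2037       1.039       1.459
  solve Keq expr → x = -0.02454; check Q = 66.58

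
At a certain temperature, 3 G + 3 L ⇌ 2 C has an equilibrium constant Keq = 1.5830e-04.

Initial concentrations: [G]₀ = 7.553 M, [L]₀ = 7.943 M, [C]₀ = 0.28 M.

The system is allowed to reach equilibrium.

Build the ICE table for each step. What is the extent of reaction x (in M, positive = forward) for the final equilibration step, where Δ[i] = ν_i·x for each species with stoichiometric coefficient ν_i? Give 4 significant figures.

Q₀ = 3.6308e-07 vs Keq = 1.5830e-04 ⇒ Q<K, forward
Step 1:
                   G          L          C
  I            7.553      7.943       0.28
  C           -2.423     -2.423      1.616
  E             5.13       5.52      1.896
  solve Keq expr → x = 0.8078; check Q = 1.5830e-04

x = 0.8078 M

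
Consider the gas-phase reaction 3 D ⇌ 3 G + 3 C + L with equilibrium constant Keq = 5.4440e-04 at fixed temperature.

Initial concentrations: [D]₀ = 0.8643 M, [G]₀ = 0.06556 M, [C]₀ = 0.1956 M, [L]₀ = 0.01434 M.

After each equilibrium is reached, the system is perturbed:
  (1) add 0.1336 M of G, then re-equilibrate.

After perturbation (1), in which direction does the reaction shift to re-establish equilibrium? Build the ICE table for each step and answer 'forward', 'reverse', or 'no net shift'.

Direction: reverse

Q₀ = 4.6836e-08 vs Keq = 5.4440e-04 ⇒ Q<K, forward
Step 1:
                   D          G          C          L
  init        0.8643    0.06556     0.1956    0.01434
  Δ          -0.2198     0.2198     0.2198    0.07325
  eq          0.6445     0.2853     0.4154    0.08759
  solve Keq expr → x = 0.07325; check Q = 5.4440e-04
Then add 0.1336 M of G.
Step 2:
                   D          G          C          L
  init        0.6445     0.4189     0.4154    0.08759
  Δ          0.04806   -0.04806   -0.04806   -0.01602
  eq          0.6926     0.3709     0.3673    0.07157
  solve Keq expr → x = -0.01602; check Q = 5.4440e-04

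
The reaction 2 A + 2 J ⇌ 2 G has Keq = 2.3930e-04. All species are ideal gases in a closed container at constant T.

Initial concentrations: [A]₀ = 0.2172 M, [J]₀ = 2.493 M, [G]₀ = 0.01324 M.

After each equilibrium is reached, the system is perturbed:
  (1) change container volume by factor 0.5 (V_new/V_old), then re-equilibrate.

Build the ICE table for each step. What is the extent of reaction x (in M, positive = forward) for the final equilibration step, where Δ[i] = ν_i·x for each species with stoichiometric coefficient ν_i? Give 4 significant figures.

Q₀ = 5.9788e-04 vs Keq = 2.3930e-04 ⇒ Q>K, reverse
Step 1:
                    A           J           G
  Initial      0.2172       2.493     0.01324
  Change     0.004668    0.004668   -0.004668
  Equil        0.2219       2.498    0.008572
  solve Keq expr → x = -0.002334; check Q = 2.3930e-04
Then change container volume by factor 0.5 (V_new/V_old).
Step 2:
                    A           J           G
  Initial      0.4437       4.995     0.01714
  Change     -0.01582    -0.01582     0.01582
  Equil        0.4279        4.98     0.03296
  solve Keq expr → x = 0.007909; check Q = 2.3930e-04

x = 0.007909 M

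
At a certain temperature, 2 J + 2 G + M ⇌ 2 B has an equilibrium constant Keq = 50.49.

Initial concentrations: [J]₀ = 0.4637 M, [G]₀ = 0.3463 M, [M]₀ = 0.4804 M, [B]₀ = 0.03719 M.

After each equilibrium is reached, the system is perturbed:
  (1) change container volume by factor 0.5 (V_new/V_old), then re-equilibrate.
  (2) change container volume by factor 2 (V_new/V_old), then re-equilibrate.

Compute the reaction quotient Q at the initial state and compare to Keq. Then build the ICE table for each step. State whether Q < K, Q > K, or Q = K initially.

Q₀ = 0.1117 vs Keq = 50.49 ⇒ Q<K, forward
Step 1:
                    J           G           M           B
  I            0.4637      0.3463      0.4804     0.03719
  C           -0.1775     -0.1775    -0.08877      0.1775
  E            0.2862      0.1688      0.3916      0.2147
  solve Keq expr → x = 0.08877; check Q = 50.49
Then change container volume by factor 0.5 (V_new/V_old).
Step 2:
                    J           G           M           B
  I            0.5723      0.3375      0.7833      0.4295
  C           -0.1287     -0.1287    -0.06434      0.1287
  E            0.4436      0.2088      0.7189      0.5582
  solve Keq expr → x = 0.06434; check Q = 50.49
Then change container volume by factor 2 (V_new/V_old).
Step 3:
                    J           G           M           B
  I            0.2218      0.1044      0.3595      0.2791
  C           0.06434     0.06434     0.03217    -0.06434
  E            0.2862      0.1688      0.3916      0.2147
  solve Keq expr → x = -0.03217; check Q = 50.49

Q₀ = 0.1117; Q < K (proceeds forward)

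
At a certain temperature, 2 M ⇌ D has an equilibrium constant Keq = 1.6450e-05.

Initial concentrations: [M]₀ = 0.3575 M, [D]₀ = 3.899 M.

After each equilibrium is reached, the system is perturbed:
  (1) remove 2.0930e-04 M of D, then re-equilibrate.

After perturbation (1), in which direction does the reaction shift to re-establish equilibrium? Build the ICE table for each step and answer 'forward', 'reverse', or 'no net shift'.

Direction: forward

Q₀ = 30.51 vs Keq = 1.6450e-05 ⇒ Q>K, reverse
Step 1:
                  M         D
  init       0.3575     3.899
  Δ           7.796    -3.898
  eq          8.153  0.001094
  solve Keq expr → x = -3.898; check Q = 1.6450e-05
Then remove 2.0930e-04 M of D.
Step 2:
                  M         D
  init        8.153 8.8424e-04
  Δ       -4.1838e-04 2.0919e-04
  eq          8.153  0.001093
  solve Keq expr → x = 2.0919e-04; check Q = 1.6450e-05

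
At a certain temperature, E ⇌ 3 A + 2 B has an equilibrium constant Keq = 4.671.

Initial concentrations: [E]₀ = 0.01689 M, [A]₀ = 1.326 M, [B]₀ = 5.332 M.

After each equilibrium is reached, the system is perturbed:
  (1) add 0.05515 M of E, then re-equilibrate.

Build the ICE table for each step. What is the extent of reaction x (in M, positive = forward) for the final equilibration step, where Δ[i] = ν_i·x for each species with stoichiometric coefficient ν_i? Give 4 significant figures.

Q₀ = 3924 vs Keq = 4.671 ⇒ Q>K, reverse
Step 1:
                  E         A         B
  init      0.01689     1.326     5.332
  Δ          0.3061   -0.9184   -0.6122
  eq          0.323    0.4076      4.72
  solve Keq expr → x = -0.3061; check Q = 4.671
Then add 0.05515 M of E.
Step 2:
                  E         A         B
  init       0.3782    0.4076      4.72
  Δ       -0.006281   0.01884   0.01256
  eq         0.3719    0.4265     4.732
  solve Keq expr → x = 0.006281; check Q = 4.671

x = 0.006281 M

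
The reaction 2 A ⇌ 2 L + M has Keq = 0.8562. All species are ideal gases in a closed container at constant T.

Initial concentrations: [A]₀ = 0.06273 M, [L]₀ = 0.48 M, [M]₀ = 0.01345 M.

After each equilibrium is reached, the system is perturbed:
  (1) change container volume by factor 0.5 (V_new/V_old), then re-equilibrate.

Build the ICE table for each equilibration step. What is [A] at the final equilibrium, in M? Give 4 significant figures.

Q₀ = 0.7875 vs Keq = 0.8562 ⇒ Q<K, forward
Step 1:
                    A           L           M
  Initial     0.06273        0.48     0.01345
  Change     -0.00115     0.00115  5.7485e-04
  Equil       0.06158      0.4811     0.01402
  solve Keq expr → x = 5.7485e-04; check Q = 0.8562
Then change container volume by factor 0.5 (V_new/V_old).
Step 2:
                    A           L           M
  Initial      0.1232      0.9623     0.02805
  Change       0.0179     -0.0179   -0.008949
  Equil        0.1411      0.9444      0.0191
  solve Keq expr → x = -0.008949; check Q = 0.8562

[A]_eq = 0.1411 M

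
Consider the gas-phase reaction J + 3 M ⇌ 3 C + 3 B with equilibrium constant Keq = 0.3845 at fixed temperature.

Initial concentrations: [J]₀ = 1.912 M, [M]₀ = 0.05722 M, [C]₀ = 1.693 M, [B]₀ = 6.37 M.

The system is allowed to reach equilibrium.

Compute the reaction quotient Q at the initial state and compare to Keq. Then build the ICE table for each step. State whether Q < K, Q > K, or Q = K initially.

Q₀ = 3.5015e+06 vs Keq = 0.3845 ⇒ Q>K, reverse
Step 1:
                    J           M           C           B
  init          1.912     0.05722       1.693        6.37
  Δ            0.4689       1.407      -1.407      -1.407
  eq            2.381       1.464      0.2864       4.963
  solve Keq expr → x = -0.4689; check Q = 0.3845

Q₀ = 3.5015e+06; Q > K (proceeds reverse)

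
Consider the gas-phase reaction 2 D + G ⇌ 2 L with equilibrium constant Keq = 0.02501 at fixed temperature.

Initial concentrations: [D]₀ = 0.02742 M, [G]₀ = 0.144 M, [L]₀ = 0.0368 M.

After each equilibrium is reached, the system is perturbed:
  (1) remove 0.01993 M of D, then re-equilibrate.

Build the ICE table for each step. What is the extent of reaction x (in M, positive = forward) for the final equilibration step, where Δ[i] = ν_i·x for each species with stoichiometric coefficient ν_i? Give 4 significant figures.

x = -5.9143e-04 M

Q₀ = 12.51 vs Keq = 0.02501 ⇒ Q>K, reverse
Step 1:
                    D           G           L
  init        0.02742       0.144      0.0368
  Δ           0.03297     0.01649    -0.03297
  eq          0.06039      0.1605    0.003826
  solve Keq expr → x = -0.01649; check Q = 0.02501
Then remove 0.01993 M of D.
Step 2:
                    D           G           L
  init        0.04046      0.1605    0.003826
  Δ          0.001183  5.9143e-04   -0.001183
  eq          0.04165      0.1611    0.002643
  solve Keq expr → x = -5.9143e-04; check Q = 0.02501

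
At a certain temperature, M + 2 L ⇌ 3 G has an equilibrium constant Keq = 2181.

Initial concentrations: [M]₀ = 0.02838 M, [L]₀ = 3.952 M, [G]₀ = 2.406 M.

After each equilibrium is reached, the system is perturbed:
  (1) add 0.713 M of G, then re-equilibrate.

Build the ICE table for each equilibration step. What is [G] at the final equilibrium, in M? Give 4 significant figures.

[G]_eq = 3.201 M

Q₀ = 31.42 vs Keq = 2181 ⇒ Q<K, forward
Step 1:
                  M         L         G
  I         0.02838     3.952     2.406
  C        -0.02791  -0.05583   0.08374
  E       4.6616e-04     3.896      2.49
  solve Keq expr → x = 0.02791; check Q = 2181
Then add 0.713 M of G.
Step 2:
                  M         L         G
  I       4.6616e-04     3.896     3.203
  C       5.2413e-04  0.001048 -0.001572
  E       9.9029e-04     3.897     3.201
  solve Keq expr → x = -5.2413e-04; check Q = 2181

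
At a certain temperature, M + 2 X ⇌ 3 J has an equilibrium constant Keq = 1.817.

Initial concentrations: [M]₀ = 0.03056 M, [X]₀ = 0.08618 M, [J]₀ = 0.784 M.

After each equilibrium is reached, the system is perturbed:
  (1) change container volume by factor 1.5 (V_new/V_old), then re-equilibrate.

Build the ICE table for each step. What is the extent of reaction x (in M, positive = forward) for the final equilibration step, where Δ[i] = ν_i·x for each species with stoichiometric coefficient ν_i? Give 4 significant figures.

x = 0 M

Q₀ = 2123 vs Keq = 1.817 ⇒ Q>K, reverse
Step 1:
                    M           X           J
  init        0.03056     0.08618       0.784
  Δ            0.1436      0.2871     -0.4307
  eq           0.1741      0.3733      0.3533
  solve Keq expr → x = -0.1436; check Q = 1.817
Then change container volume by factor 1.5 (V_new/V_old).
Step 2:
                    M           X           J
  init         0.1161      0.2489      0.2355
  Δ                 0           0           0
  eq           0.1161      0.2489      0.2355
  solve Keq expr → x = 0; check Q = 1.817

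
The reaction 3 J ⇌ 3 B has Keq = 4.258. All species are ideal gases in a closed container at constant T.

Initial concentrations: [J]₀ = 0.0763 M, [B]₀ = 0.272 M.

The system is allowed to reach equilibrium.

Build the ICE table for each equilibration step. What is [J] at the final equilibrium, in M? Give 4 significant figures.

[J]_eq = 0.1329 M

Q₀ = 45.3 vs Keq = 4.258 ⇒ Q>K, reverse
Step 1:
                    J           B
  Initial      0.0763       0.272
  Change       0.0566     -0.0566
  Equil        0.1329      0.2154
  solve Keq expr → x = -0.01887; check Q = 4.258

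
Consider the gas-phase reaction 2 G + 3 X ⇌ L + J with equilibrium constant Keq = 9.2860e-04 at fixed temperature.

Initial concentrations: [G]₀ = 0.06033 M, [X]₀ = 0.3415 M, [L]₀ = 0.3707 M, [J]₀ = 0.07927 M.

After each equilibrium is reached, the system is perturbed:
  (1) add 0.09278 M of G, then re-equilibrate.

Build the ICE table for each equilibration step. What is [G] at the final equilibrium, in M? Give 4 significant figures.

[G]_eq = 0.3115 M

Q₀ = 202.7 vs Keq = 9.2860e-04 ⇒ Q>K, reverse
Step 1:
                   G          X          L          J
  Initial    0.06033     0.3415     0.3707    0.07927
  Change      0.1585     0.2377   -0.07924   -0.07924
  Equil       0.2188     0.5792     0.2915 2.9643e-05
  solve Keq expr → x = -0.07924; check Q = 9.2860e-04
Then add 0.09278 M of G.
Step 2:
                   G          X          L          J
  Initial     0.3116     0.5792     0.2915 2.9643e-05
  Change  -6.0820e-05 -9.1229e-05 3.0410e-05 3.0410e-05
  Equil       0.3115     0.5791     0.2915 6.0053e-05
  solve Keq expr → x = 3.0410e-05; check Q = 9.2860e-04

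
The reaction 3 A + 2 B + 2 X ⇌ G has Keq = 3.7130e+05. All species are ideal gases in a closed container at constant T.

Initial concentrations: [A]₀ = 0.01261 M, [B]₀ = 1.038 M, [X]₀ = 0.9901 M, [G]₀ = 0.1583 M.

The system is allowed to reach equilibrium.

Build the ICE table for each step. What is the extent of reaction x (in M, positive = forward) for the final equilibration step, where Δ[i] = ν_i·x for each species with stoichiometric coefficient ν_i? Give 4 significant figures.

Q₀ = 7.4745e+04 vs Keq = 3.7130e+05 ⇒ Q<K, forward
Step 1:
                  A         B         X         G
  init      0.01261     1.038    0.9901    0.1583
  Δ       -0.005159 -0.003439 -0.003439   0.00172
  eq       0.007451     1.035    0.9867      0.16
  solve Keq expr → x = 0.00172; check Q = 3.7130e+05

x = 0.00172 M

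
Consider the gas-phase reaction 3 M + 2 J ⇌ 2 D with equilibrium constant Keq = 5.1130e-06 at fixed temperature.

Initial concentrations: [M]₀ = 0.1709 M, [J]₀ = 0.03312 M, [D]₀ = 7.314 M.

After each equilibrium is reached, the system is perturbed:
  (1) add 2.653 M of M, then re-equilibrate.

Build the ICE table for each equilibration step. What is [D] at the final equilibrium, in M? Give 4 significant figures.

[D]_eq = 0.6868 M

Q₀ = 9.7702e+06 vs Keq = 5.1130e-06 ⇒ Q>K, reverse
Step 1:
                    M           J           D
  Initial      0.1709     0.03312       7.314
  Change         10.2       6.798      -6.798
  Equil         10.37       6.831      0.5157
  solve Keq expr → x = -3.399; check Q = 5.1130e-06
Then add 2.653 M of M.
Step 2:
                    M           J           D
  Initial       13.02       6.831      0.5157
  Change      -0.2567     -0.1711      0.1711
  Equil         12.76        6.66      0.6868
  solve Keq expr → x = 0.08555; check Q = 5.1130e-06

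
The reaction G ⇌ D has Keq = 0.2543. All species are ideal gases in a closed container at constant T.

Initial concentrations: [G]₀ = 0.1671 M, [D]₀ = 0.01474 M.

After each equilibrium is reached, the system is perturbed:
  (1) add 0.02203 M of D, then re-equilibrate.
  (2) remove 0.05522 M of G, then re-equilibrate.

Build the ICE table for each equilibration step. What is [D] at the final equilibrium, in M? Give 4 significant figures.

[D]_eq = 0.03014 M

Q₀ = 0.08821 vs Keq = 0.2543 ⇒ Q<K, forward
Step 1:
                  G         D
  Initial    0.1671   0.01474
  Change   -0.02213   0.02213
  Equil       0.145   0.03687
  solve Keq expr → x = 0.02213; check Q = 0.2543
Then add 0.02203 M of D.
Step 2:
                  G         D
  Initial     0.145    0.0589
  Change    0.01756  -0.01756
  Equil      0.1625   0.04133
  solve Keq expr → x = -0.01756; check Q = 0.2543
Then remove 0.05522 M of G.
Step 3:
                  G         D
  Initial    0.1073   0.04133
  Change     0.0112   -0.0112
  Equil      0.1185   0.03014
  solve Keq expr → x = -0.0112; check Q = 0.2543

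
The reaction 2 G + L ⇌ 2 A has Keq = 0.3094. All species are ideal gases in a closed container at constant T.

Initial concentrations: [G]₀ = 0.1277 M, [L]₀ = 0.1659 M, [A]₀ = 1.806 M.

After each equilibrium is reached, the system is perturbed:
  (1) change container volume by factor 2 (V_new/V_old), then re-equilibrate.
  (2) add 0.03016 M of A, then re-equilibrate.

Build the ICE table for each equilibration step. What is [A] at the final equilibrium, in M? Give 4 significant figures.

[A]_eq = 0.2636 M

Q₀ = 1206 vs Keq = 0.3094 ⇒ Q>K, reverse
Step 1:
                  G         L         A
  I          0.1277    0.1659     1.806
  C           1.176    0.5881    -1.176
  E           1.304     0.754    0.6298
  solve Keq expr → x = -0.5881; check Q = 0.3094
Then change container volume by factor 2 (V_new/V_old).
Step 2:
                  G         L         A
  I           0.652     0.377    0.3149
  C         0.06149   0.03074  -0.06149
  E          0.7134    0.4077    0.2534
  solve Keq expr → x = -0.03074; check Q = 0.3094
Then add 0.03016 M of A.
Step 3:
                  G         L         A
  I          0.7134    0.4077    0.2836
  C         0.01992  0.009961  -0.01992
  E          0.7334    0.4177    0.2636
  solve Keq expr → x = -0.009961; check Q = 0.3094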